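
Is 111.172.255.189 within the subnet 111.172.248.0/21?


Subnet network: 111.172.248.0
Test IP AND mask: 111.172.248.0
Yes, 111.172.255.189 is in 111.172.248.0/21


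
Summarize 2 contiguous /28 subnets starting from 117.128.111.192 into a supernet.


Original prefix: /28
Number of subnets: 2 = 2^1
New prefix = 28 - 1 = 27
Supernet: 117.128.111.192/27


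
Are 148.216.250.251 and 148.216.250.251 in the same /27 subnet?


Mask: 255.255.255.224
148.216.250.251 AND mask = 148.216.250.224
148.216.250.251 AND mask = 148.216.250.224
Yes, same subnet (148.216.250.224)


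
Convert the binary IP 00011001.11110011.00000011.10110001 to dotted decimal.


00011001 = 25
11110011 = 243
00000011 = 3
10110001 = 177
IP: 25.243.3.177


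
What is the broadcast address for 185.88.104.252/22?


Network: 185.88.104.0/22
Host bits = 10
Set all host bits to 1:
Broadcast: 185.88.107.255


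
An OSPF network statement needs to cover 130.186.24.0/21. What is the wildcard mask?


Subnet mask: 255.255.248.0
Wildcard = 255.255.255.255 - subnet mask
255 - 255 = 0
255 - 255 = 0
255 - 248 = 7
255 - 0 = 255
Wildcard: 0.0.7.255


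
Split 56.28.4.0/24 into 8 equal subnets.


New prefix = 24 + 3 = 27
Each subnet has 32 addresses
  56.28.4.0/27
  56.28.4.32/27
  56.28.4.64/27
  56.28.4.96/27
  56.28.4.128/27
  56.28.4.160/27
  56.28.4.192/27
  56.28.4.224/27
Subnets: 56.28.4.0/27, 56.28.4.32/27, 56.28.4.64/27, 56.28.4.96/27, 56.28.4.128/27, 56.28.4.160/27, 56.28.4.192/27, 56.28.4.224/27


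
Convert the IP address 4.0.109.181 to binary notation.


4 = 00000100
0 = 00000000
109 = 01101101
181 = 10110101
Binary: 00000100.00000000.01101101.10110101


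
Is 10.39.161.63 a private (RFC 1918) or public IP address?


RFC 1918 private ranges:
  10.0.0.0/8 (10.0.0.0 - 10.255.255.255)
  172.16.0.0/12 (172.16.0.0 - 172.31.255.255)
  192.168.0.0/16 (192.168.0.0 - 192.168.255.255)
Private (in 10.0.0.0/8)


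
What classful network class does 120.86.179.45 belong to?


First octet: 120
Binary: 01111000
0xxxxxxx -> Class A (1-126)
Class A, default mask 255.0.0.0 (/8)


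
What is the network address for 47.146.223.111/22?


IP:   00101111.10010010.11011111.01101111
Mask: 11111111.11111111.11111100.00000000
AND operation:
Net:  00101111.10010010.11011100.00000000
Network: 47.146.220.0/22


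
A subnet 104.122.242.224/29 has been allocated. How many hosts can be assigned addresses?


Host bits = 32 - 29 = 3
Total addresses = 2^3 = 8
Usable = total - 2 (network and broadcast)
Usable hosts: 6


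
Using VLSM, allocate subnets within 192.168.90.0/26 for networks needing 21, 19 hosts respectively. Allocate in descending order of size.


21 hosts -> /27 (30 usable): 192.168.90.0/27
19 hosts -> /27 (30 usable): 192.168.90.32/27
Allocation: 192.168.90.0/27 (21 hosts, 30 usable); 192.168.90.32/27 (19 hosts, 30 usable)


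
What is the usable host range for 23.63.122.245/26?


Network: 23.63.122.192
Broadcast: 23.63.122.255
First usable = network + 1
Last usable = broadcast - 1
Range: 23.63.122.193 to 23.63.122.254


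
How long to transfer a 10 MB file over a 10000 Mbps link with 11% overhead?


Effective throughput = 10000 * (1 - 11/100) = 8900 Mbps
File size in Mb = 10 * 8 = 80 Mb
Time = 80 / 8900
Time = 0.009 seconds


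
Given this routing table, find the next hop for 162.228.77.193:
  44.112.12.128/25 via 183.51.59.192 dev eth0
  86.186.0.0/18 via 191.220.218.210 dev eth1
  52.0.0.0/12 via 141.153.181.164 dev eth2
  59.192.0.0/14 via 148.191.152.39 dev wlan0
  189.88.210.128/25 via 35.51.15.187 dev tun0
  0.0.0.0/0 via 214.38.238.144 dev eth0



Longest prefix match for 162.228.77.193:
  /25 44.112.12.128: no
  /18 86.186.0.0: no
  /12 52.0.0.0: no
  /14 59.192.0.0: no
  /25 189.88.210.128: no
  /0 0.0.0.0: MATCH
Selected: next-hop 214.38.238.144 via eth0 (matched /0)


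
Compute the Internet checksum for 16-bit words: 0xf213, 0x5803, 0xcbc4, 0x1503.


Sum all words (with carry folding):
+ 0xf213 = 0xf213
+ 0x5803 = 0x4a17
+ 0xcbc4 = 0x15dc
+ 0x1503 = 0x2adf
One's complement: ~0x2adf
Checksum = 0xd520


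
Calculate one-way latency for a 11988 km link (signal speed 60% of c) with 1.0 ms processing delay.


Speed = 0.6 * 3e5 km/s = 180000 km/s
Propagation delay = 11988 / 180000 = 0.0666 s = 66.6 ms
Processing delay = 1.0 ms
Total one-way latency = 67.6 ms


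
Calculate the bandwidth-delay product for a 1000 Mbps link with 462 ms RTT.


BDP = bandwidth * RTT
= 1000 Mbps * 462 ms
= 1000 * 1e6 * 462 / 1000 bits
= 462000000 bits
= 57750000 bytes
= 56396.4844 KB
BDP = 462000000 bits (57750000 bytes)


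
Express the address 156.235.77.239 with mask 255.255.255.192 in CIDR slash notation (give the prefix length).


Binary: 11111111.11111111.11111111.11000000
Count leading 1s
Prefix: /26


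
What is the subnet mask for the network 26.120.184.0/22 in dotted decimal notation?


/22 means 22 network bits, 10 host bits
Binary: 11111111111111111111110000000000
Mask: 255.255.252.0


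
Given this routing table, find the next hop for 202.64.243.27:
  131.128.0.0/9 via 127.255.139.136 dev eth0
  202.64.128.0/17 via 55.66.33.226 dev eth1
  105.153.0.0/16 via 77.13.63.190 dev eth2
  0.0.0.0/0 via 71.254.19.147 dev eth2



Longest prefix match for 202.64.243.27:
  /9 131.128.0.0: no
  /17 202.64.128.0: MATCH
  /16 105.153.0.0: no
  /0 0.0.0.0: MATCH
Selected: next-hop 55.66.33.226 via eth1 (matched /17)


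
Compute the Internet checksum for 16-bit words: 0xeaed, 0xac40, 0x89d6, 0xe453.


Sum all words (with carry folding):
+ 0xeaed = 0xeaed
+ 0xac40 = 0x972e
+ 0x89d6 = 0x2105
+ 0xe453 = 0x0559
One's complement: ~0x0559
Checksum = 0xfaa6


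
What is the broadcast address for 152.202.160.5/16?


Network: 152.202.0.0/16
Host bits = 16
Set all host bits to 1:
Broadcast: 152.202.255.255


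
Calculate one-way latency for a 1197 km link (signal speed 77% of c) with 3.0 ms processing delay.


Speed = 0.77 * 3e5 km/s = 231000 km/s
Propagation delay = 1197 / 231000 = 0.0052 s = 5.1818 ms
Processing delay = 3.0 ms
Total one-way latency = 8.1818 ms


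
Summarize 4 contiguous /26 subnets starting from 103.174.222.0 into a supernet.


Original prefix: /26
Number of subnets: 4 = 2^2
New prefix = 26 - 2 = 24
Supernet: 103.174.222.0/24


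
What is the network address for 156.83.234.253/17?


IP:   10011100.01010011.11101010.11111101
Mask: 11111111.11111111.10000000.00000000
AND operation:
Net:  10011100.01010011.10000000.00000000
Network: 156.83.128.0/17


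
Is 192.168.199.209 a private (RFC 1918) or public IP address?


RFC 1918 private ranges:
  10.0.0.0/8 (10.0.0.0 - 10.255.255.255)
  172.16.0.0/12 (172.16.0.0 - 172.31.255.255)
  192.168.0.0/16 (192.168.0.0 - 192.168.255.255)
Private (in 192.168.0.0/16)


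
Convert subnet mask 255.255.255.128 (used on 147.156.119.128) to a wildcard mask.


Subnet mask: 255.255.255.128
Wildcard = 255.255.255.255 - subnet mask
255 - 255 = 0
255 - 255 = 0
255 - 255 = 0
255 - 128 = 127
Wildcard: 0.0.0.127


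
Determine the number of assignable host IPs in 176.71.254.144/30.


Host bits = 32 - 30 = 2
Total addresses = 2^2 = 4
Usable = total - 2 (network and broadcast)
Usable hosts: 2


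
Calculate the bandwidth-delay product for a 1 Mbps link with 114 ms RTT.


BDP = bandwidth * RTT
= 1 Mbps * 114 ms
= 1 * 1e6 * 114 / 1000 bits
= 114000 bits
= 14250 bytes
= 13.916 KB
BDP = 114000 bits (14250 bytes)


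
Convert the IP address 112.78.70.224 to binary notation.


112 = 01110000
78 = 01001110
70 = 01000110
224 = 11100000
Binary: 01110000.01001110.01000110.11100000


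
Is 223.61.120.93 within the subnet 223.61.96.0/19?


Subnet network: 223.61.96.0
Test IP AND mask: 223.61.96.0
Yes, 223.61.120.93 is in 223.61.96.0/19


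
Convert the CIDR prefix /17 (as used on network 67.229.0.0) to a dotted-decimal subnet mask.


/17 means 17 network bits, 15 host bits
Binary: 11111111111111111000000000000000
Mask: 255.255.128.0


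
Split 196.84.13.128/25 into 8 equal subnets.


New prefix = 25 + 3 = 28
Each subnet has 16 addresses
  196.84.13.128/28
  196.84.13.144/28
  196.84.13.160/28
  196.84.13.176/28
  196.84.13.192/28
  196.84.13.208/28
  196.84.13.224/28
  196.84.13.240/28
Subnets: 196.84.13.128/28, 196.84.13.144/28, 196.84.13.160/28, 196.84.13.176/28, 196.84.13.192/28, 196.84.13.208/28, 196.84.13.224/28, 196.84.13.240/28


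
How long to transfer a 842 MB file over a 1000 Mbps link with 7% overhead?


Effective throughput = 1000 * (1 - 7/100) = 930.0 Mbps
File size in Mb = 842 * 8 = 6736 Mb
Time = 6736 / 930.0
Time = 7.243 seconds


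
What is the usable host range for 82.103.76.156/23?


Network: 82.103.76.0
Broadcast: 82.103.77.255
First usable = network + 1
Last usable = broadcast - 1
Range: 82.103.76.1 to 82.103.77.254


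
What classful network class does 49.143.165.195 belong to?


First octet: 49
Binary: 00110001
0xxxxxxx -> Class A (1-126)
Class A, default mask 255.0.0.0 (/8)


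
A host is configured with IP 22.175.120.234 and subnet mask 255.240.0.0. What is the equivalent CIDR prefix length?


Binary: 11111111.11110000.00000000.00000000
Count leading 1s
Prefix: /12


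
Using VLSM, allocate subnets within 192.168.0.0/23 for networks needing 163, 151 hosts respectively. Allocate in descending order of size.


163 hosts -> /24 (254 usable): 192.168.0.0/24
151 hosts -> /24 (254 usable): 192.168.1.0/24
Allocation: 192.168.0.0/24 (163 hosts, 254 usable); 192.168.1.0/24 (151 hosts, 254 usable)


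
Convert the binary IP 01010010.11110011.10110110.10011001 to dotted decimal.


01010010 = 82
11110011 = 243
10110110 = 182
10011001 = 153
IP: 82.243.182.153


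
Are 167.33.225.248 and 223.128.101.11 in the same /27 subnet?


Mask: 255.255.255.224
167.33.225.248 AND mask = 167.33.225.224
223.128.101.11 AND mask = 223.128.101.0
No, different subnets (167.33.225.224 vs 223.128.101.0)


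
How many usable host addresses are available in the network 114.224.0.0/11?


Host bits = 32 - 11 = 21
Total addresses = 2^21 = 2097152
Usable = total - 2 (network and broadcast)
Usable hosts: 2097150


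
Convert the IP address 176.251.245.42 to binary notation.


176 = 10110000
251 = 11111011
245 = 11110101
42 = 00101010
Binary: 10110000.11111011.11110101.00101010


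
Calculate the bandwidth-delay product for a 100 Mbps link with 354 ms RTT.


BDP = bandwidth * RTT
= 100 Mbps * 354 ms
= 100 * 1e6 * 354 / 1000 bits
= 35400000 bits
= 4425000 bytes
= 4321.2891 KB
BDP = 35400000 bits (4425000 bytes)


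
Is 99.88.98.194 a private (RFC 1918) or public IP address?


RFC 1918 private ranges:
  10.0.0.0/8 (10.0.0.0 - 10.255.255.255)
  172.16.0.0/12 (172.16.0.0 - 172.31.255.255)
  192.168.0.0/16 (192.168.0.0 - 192.168.255.255)
Public (not in any RFC 1918 range)


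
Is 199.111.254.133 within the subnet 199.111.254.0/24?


Subnet network: 199.111.254.0
Test IP AND mask: 199.111.254.0
Yes, 199.111.254.133 is in 199.111.254.0/24


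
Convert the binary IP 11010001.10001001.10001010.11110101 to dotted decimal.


11010001 = 209
10001001 = 137
10001010 = 138
11110101 = 245
IP: 209.137.138.245


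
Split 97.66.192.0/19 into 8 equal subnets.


New prefix = 19 + 3 = 22
Each subnet has 1024 addresses
  97.66.192.0/22
  97.66.196.0/22
  97.66.200.0/22
  97.66.204.0/22
  97.66.208.0/22
  97.66.212.0/22
  97.66.216.0/22
  97.66.220.0/22
Subnets: 97.66.192.0/22, 97.66.196.0/22, 97.66.200.0/22, 97.66.204.0/22, 97.66.208.0/22, 97.66.212.0/22, 97.66.216.0/22, 97.66.220.0/22


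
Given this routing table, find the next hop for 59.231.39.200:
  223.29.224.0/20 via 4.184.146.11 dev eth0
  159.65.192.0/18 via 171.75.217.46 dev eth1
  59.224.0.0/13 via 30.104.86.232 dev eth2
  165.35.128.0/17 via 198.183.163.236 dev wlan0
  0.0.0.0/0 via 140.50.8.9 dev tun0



Longest prefix match for 59.231.39.200:
  /20 223.29.224.0: no
  /18 159.65.192.0: no
  /13 59.224.0.0: MATCH
  /17 165.35.128.0: no
  /0 0.0.0.0: MATCH
Selected: next-hop 30.104.86.232 via eth2 (matched /13)


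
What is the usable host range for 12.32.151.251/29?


Network: 12.32.151.248
Broadcast: 12.32.151.255
First usable = network + 1
Last usable = broadcast - 1
Range: 12.32.151.249 to 12.32.151.254


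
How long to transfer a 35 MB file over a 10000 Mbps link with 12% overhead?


Effective throughput = 10000 * (1 - 12/100) = 8800 Mbps
File size in Mb = 35 * 8 = 280 Mb
Time = 280 / 8800
Time = 0.0318 seconds


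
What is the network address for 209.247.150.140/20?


IP:   11010001.11110111.10010110.10001100
Mask: 11111111.11111111.11110000.00000000
AND operation:
Net:  11010001.11110111.10010000.00000000
Network: 209.247.144.0/20


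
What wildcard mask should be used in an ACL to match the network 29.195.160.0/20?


Subnet mask: 255.255.240.0
Wildcard = 255.255.255.255 - subnet mask
255 - 255 = 0
255 - 255 = 0
255 - 240 = 15
255 - 0 = 255
Wildcard: 0.0.15.255


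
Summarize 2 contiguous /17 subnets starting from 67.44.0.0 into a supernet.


Original prefix: /17
Number of subnets: 2 = 2^1
New prefix = 17 - 1 = 16
Supernet: 67.44.0.0/16


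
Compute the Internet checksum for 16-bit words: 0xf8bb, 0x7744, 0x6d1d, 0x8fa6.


Sum all words (with carry folding):
+ 0xf8bb = 0xf8bb
+ 0x7744 = 0x7000
+ 0x6d1d = 0xdd1d
+ 0x8fa6 = 0x6cc4
One's complement: ~0x6cc4
Checksum = 0x933b


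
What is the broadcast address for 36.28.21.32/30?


Network: 36.28.21.32/30
Host bits = 2
Set all host bits to 1:
Broadcast: 36.28.21.35


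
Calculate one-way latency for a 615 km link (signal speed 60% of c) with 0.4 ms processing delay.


Speed = 0.6 * 3e5 km/s = 180000 km/s
Propagation delay = 615 / 180000 = 0.0034 s = 3.4167 ms
Processing delay = 0.4 ms
Total one-way latency = 3.8167 ms


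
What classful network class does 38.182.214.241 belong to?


First octet: 38
Binary: 00100110
0xxxxxxx -> Class A (1-126)
Class A, default mask 255.0.0.0 (/8)


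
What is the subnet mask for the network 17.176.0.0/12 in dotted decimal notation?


/12 means 12 network bits, 20 host bits
Binary: 11111111111100000000000000000000
Mask: 255.240.0.0


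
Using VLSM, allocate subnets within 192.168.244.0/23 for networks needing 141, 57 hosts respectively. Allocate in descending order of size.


141 hosts -> /24 (254 usable): 192.168.244.0/24
57 hosts -> /26 (62 usable): 192.168.245.0/26
Allocation: 192.168.244.0/24 (141 hosts, 254 usable); 192.168.245.0/26 (57 hosts, 62 usable)


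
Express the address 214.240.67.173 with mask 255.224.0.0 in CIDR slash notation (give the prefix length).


Binary: 11111111.11100000.00000000.00000000
Count leading 1s
Prefix: /11


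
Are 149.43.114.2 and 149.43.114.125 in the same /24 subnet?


Mask: 255.255.255.0
149.43.114.2 AND mask = 149.43.114.0
149.43.114.125 AND mask = 149.43.114.0
Yes, same subnet (149.43.114.0)


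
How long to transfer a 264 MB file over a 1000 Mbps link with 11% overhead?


Effective throughput = 1000 * (1 - 11/100) = 890 Mbps
File size in Mb = 264 * 8 = 2112 Mb
Time = 2112 / 890
Time = 2.373 seconds


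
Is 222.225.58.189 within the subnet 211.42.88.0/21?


Subnet network: 211.42.88.0
Test IP AND mask: 222.225.56.0
No, 222.225.58.189 is not in 211.42.88.0/21


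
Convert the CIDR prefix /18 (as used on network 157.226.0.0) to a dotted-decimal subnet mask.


/18 means 18 network bits, 14 host bits
Binary: 11111111111111111100000000000000
Mask: 255.255.192.0


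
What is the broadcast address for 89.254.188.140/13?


Network: 89.248.0.0/13
Host bits = 19
Set all host bits to 1:
Broadcast: 89.255.255.255


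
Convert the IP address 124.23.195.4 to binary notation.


124 = 01111100
23 = 00010111
195 = 11000011
4 = 00000100
Binary: 01111100.00010111.11000011.00000100


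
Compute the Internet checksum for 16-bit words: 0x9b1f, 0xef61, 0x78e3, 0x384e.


Sum all words (with carry folding):
+ 0x9b1f = 0x9b1f
+ 0xef61 = 0x8a81
+ 0x78e3 = 0x0365
+ 0x384e = 0x3bb3
One's complement: ~0x3bb3
Checksum = 0xc44c


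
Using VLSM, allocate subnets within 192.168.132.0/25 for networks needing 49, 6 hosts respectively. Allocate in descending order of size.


49 hosts -> /26 (62 usable): 192.168.132.0/26
6 hosts -> /29 (6 usable): 192.168.132.64/29
Allocation: 192.168.132.0/26 (49 hosts, 62 usable); 192.168.132.64/29 (6 hosts, 6 usable)


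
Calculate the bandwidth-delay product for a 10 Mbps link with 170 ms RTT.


BDP = bandwidth * RTT
= 10 Mbps * 170 ms
= 10 * 1e6 * 170 / 1000 bits
= 1700000 bits
= 212500 bytes
= 207.5195 KB
BDP = 1700000 bits (212500 bytes)


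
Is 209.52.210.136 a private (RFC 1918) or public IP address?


RFC 1918 private ranges:
  10.0.0.0/8 (10.0.0.0 - 10.255.255.255)
  172.16.0.0/12 (172.16.0.0 - 172.31.255.255)
  192.168.0.0/16 (192.168.0.0 - 192.168.255.255)
Public (not in any RFC 1918 range)


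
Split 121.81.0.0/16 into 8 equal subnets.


New prefix = 16 + 3 = 19
Each subnet has 8192 addresses
  121.81.0.0/19
  121.81.32.0/19
  121.81.64.0/19
  121.81.96.0/19
  121.81.128.0/19
  121.81.160.0/19
  121.81.192.0/19
  121.81.224.0/19
Subnets: 121.81.0.0/19, 121.81.32.0/19, 121.81.64.0/19, 121.81.96.0/19, 121.81.128.0/19, 121.81.160.0/19, 121.81.192.0/19, 121.81.224.0/19


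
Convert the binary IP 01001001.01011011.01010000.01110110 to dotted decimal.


01001001 = 73
01011011 = 91
01010000 = 80
01110110 = 118
IP: 73.91.80.118


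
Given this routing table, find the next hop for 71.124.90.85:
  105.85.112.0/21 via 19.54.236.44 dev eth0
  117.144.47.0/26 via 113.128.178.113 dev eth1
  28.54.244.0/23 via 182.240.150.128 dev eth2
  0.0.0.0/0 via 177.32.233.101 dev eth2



Longest prefix match for 71.124.90.85:
  /21 105.85.112.0: no
  /26 117.144.47.0: no
  /23 28.54.244.0: no
  /0 0.0.0.0: MATCH
Selected: next-hop 177.32.233.101 via eth2 (matched /0)


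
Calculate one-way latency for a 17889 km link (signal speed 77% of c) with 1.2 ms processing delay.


Speed = 0.77 * 3e5 km/s = 231000 km/s
Propagation delay = 17889 / 231000 = 0.0774 s = 77.4416 ms
Processing delay = 1.2 ms
Total one-way latency = 78.6416 ms


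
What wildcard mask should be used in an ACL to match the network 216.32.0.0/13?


Subnet mask: 255.248.0.0
Wildcard = 255.255.255.255 - subnet mask
255 - 255 = 0
255 - 248 = 7
255 - 0 = 255
255 - 0 = 255
Wildcard: 0.7.255.255


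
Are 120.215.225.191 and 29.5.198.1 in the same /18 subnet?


Mask: 255.255.192.0
120.215.225.191 AND mask = 120.215.192.0
29.5.198.1 AND mask = 29.5.192.0
No, different subnets (120.215.192.0 vs 29.5.192.0)


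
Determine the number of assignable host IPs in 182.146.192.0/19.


Host bits = 32 - 19 = 13
Total addresses = 2^13 = 8192
Usable = total - 2 (network and broadcast)
Usable hosts: 8190


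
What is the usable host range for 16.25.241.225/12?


Network: 16.16.0.0
Broadcast: 16.31.255.255
First usable = network + 1
Last usable = broadcast - 1
Range: 16.16.0.1 to 16.31.255.254


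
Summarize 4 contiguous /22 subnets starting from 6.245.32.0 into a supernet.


Original prefix: /22
Number of subnets: 4 = 2^2
New prefix = 22 - 2 = 20
Supernet: 6.245.32.0/20


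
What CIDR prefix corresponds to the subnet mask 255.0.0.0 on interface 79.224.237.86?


Binary: 11111111.00000000.00000000.00000000
Count leading 1s
Prefix: /8


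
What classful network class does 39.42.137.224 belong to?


First octet: 39
Binary: 00100111
0xxxxxxx -> Class A (1-126)
Class A, default mask 255.0.0.0 (/8)


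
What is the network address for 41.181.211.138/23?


IP:   00101001.10110101.11010011.10001010
Mask: 11111111.11111111.11111110.00000000
AND operation:
Net:  00101001.10110101.11010010.00000000
Network: 41.181.210.0/23


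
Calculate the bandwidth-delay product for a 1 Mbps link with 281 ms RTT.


BDP = bandwidth * RTT
= 1 Mbps * 281 ms
= 1 * 1e6 * 281 / 1000 bits
= 281000 bits
= 35125 bytes
= 34.3018 KB
BDP = 281000 bits (35125 bytes)


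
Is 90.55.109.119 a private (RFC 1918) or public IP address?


RFC 1918 private ranges:
  10.0.0.0/8 (10.0.0.0 - 10.255.255.255)
  172.16.0.0/12 (172.16.0.0 - 172.31.255.255)
  192.168.0.0/16 (192.168.0.0 - 192.168.255.255)
Public (not in any RFC 1918 range)


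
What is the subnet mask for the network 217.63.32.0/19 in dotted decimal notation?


/19 means 19 network bits, 13 host bits
Binary: 11111111111111111110000000000000
Mask: 255.255.224.0


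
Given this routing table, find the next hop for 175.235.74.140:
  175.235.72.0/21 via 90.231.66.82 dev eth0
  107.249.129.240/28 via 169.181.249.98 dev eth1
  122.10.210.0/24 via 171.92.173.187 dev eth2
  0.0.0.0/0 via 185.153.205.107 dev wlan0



Longest prefix match for 175.235.74.140:
  /21 175.235.72.0: MATCH
  /28 107.249.129.240: no
  /24 122.10.210.0: no
  /0 0.0.0.0: MATCH
Selected: next-hop 90.231.66.82 via eth0 (matched /21)


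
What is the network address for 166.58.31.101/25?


IP:   10100110.00111010.00011111.01100101
Mask: 11111111.11111111.11111111.10000000
AND operation:
Net:  10100110.00111010.00011111.00000000
Network: 166.58.31.0/25


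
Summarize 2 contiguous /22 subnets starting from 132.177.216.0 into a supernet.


Original prefix: /22
Number of subnets: 2 = 2^1
New prefix = 22 - 1 = 21
Supernet: 132.177.216.0/21


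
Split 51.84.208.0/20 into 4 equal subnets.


New prefix = 20 + 2 = 22
Each subnet has 1024 addresses
  51.84.208.0/22
  51.84.212.0/22
  51.84.216.0/22
  51.84.220.0/22
Subnets: 51.84.208.0/22, 51.84.212.0/22, 51.84.216.0/22, 51.84.220.0/22


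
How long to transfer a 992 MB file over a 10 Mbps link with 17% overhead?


Effective throughput = 10 * (1 - 17/100) = 8.3 Mbps
File size in Mb = 992 * 8 = 7936 Mb
Time = 7936 / 8.3
Time = 956.1446 seconds


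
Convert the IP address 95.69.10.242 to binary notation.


95 = 01011111
69 = 01000101
10 = 00001010
242 = 11110010
Binary: 01011111.01000101.00001010.11110010


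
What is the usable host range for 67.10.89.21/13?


Network: 67.8.0.0
Broadcast: 67.15.255.255
First usable = network + 1
Last usable = broadcast - 1
Range: 67.8.0.1 to 67.15.255.254


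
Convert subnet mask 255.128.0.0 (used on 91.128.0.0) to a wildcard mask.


Subnet mask: 255.128.0.0
Wildcard = 255.255.255.255 - subnet mask
255 - 255 = 0
255 - 128 = 127
255 - 0 = 255
255 - 0 = 255
Wildcard: 0.127.255.255


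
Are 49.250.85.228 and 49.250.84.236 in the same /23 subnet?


Mask: 255.255.254.0
49.250.85.228 AND mask = 49.250.84.0
49.250.84.236 AND mask = 49.250.84.0
Yes, same subnet (49.250.84.0)


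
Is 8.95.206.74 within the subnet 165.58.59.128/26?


Subnet network: 165.58.59.128
Test IP AND mask: 8.95.206.64
No, 8.95.206.74 is not in 165.58.59.128/26


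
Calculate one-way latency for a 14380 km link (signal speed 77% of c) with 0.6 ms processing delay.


Speed = 0.77 * 3e5 km/s = 231000 km/s
Propagation delay = 14380 / 231000 = 0.0623 s = 62.2511 ms
Processing delay = 0.6 ms
Total one-way latency = 62.8511 ms


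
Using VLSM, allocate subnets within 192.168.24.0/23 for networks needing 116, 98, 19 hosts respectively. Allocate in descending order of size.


116 hosts -> /25 (126 usable): 192.168.24.0/25
98 hosts -> /25 (126 usable): 192.168.24.128/25
19 hosts -> /27 (30 usable): 192.168.25.0/27
Allocation: 192.168.24.0/25 (116 hosts, 126 usable); 192.168.24.128/25 (98 hosts, 126 usable); 192.168.25.0/27 (19 hosts, 30 usable)


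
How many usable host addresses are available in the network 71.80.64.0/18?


Host bits = 32 - 18 = 14
Total addresses = 2^14 = 16384
Usable = total - 2 (network and broadcast)
Usable hosts: 16382


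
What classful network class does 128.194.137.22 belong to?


First octet: 128
Binary: 10000000
10xxxxxx -> Class B (128-191)
Class B, default mask 255.255.0.0 (/16)


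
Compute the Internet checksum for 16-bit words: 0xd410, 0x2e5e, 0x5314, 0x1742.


Sum all words (with carry folding):
+ 0xd410 = 0xd410
+ 0x2e5e = 0x026f
+ 0x5314 = 0x5583
+ 0x1742 = 0x6cc5
One's complement: ~0x6cc5
Checksum = 0x933a


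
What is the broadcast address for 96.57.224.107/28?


Network: 96.57.224.96/28
Host bits = 4
Set all host bits to 1:
Broadcast: 96.57.224.111


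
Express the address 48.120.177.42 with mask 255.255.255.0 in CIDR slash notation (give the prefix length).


Binary: 11111111.11111111.11111111.00000000
Count leading 1s
Prefix: /24


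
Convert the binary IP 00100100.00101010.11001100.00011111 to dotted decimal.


00100100 = 36
00101010 = 42
11001100 = 204
00011111 = 31
IP: 36.42.204.31


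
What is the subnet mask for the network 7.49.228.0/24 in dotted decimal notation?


/24 means 24 network bits, 8 host bits
Binary: 11111111111111111111111100000000
Mask: 255.255.255.0


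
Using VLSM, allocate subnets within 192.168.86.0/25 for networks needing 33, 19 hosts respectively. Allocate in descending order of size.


33 hosts -> /26 (62 usable): 192.168.86.0/26
19 hosts -> /27 (30 usable): 192.168.86.64/27
Allocation: 192.168.86.0/26 (33 hosts, 62 usable); 192.168.86.64/27 (19 hosts, 30 usable)


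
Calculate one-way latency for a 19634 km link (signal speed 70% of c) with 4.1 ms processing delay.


Speed = 0.7 * 3e5 km/s = 210000 km/s
Propagation delay = 19634 / 210000 = 0.0935 s = 93.4952 ms
Processing delay = 4.1 ms
Total one-way latency = 97.5952 ms


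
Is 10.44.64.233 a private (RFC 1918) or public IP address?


RFC 1918 private ranges:
  10.0.0.0/8 (10.0.0.0 - 10.255.255.255)
  172.16.0.0/12 (172.16.0.0 - 172.31.255.255)
  192.168.0.0/16 (192.168.0.0 - 192.168.255.255)
Private (in 10.0.0.0/8)


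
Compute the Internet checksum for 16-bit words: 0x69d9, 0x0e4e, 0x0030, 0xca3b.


Sum all words (with carry folding):
+ 0x69d9 = 0x69d9
+ 0x0e4e = 0x7827
+ 0x0030 = 0x7857
+ 0xca3b = 0x4293
One's complement: ~0x4293
Checksum = 0xbd6c


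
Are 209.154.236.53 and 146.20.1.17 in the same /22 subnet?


Mask: 255.255.252.0
209.154.236.53 AND mask = 209.154.236.0
146.20.1.17 AND mask = 146.20.0.0
No, different subnets (209.154.236.0 vs 146.20.0.0)


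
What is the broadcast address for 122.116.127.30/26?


Network: 122.116.127.0/26
Host bits = 6
Set all host bits to 1:
Broadcast: 122.116.127.63


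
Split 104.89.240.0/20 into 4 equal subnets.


New prefix = 20 + 2 = 22
Each subnet has 1024 addresses
  104.89.240.0/22
  104.89.244.0/22
  104.89.248.0/22
  104.89.252.0/22
Subnets: 104.89.240.0/22, 104.89.244.0/22, 104.89.248.0/22, 104.89.252.0/22


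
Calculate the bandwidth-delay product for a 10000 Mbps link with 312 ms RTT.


BDP = bandwidth * RTT
= 10000 Mbps * 312 ms
= 10000 * 1e6 * 312 / 1000 bits
= 3120000000 bits
= 390000000 bytes
= 380859.375 KB
BDP = 3120000000 bits (390000000 bytes)


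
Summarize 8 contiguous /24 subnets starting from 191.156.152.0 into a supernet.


Original prefix: /24
Number of subnets: 8 = 2^3
New prefix = 24 - 3 = 21
Supernet: 191.156.152.0/21


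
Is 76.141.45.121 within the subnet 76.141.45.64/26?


Subnet network: 76.141.45.64
Test IP AND mask: 76.141.45.64
Yes, 76.141.45.121 is in 76.141.45.64/26


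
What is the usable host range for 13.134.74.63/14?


Network: 13.132.0.0
Broadcast: 13.135.255.255
First usable = network + 1
Last usable = broadcast - 1
Range: 13.132.0.1 to 13.135.255.254


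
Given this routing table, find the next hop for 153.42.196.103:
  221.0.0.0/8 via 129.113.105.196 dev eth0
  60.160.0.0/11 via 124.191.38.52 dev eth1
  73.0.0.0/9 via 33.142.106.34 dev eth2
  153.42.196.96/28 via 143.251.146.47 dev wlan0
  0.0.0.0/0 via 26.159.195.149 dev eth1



Longest prefix match for 153.42.196.103:
  /8 221.0.0.0: no
  /11 60.160.0.0: no
  /9 73.0.0.0: no
  /28 153.42.196.96: MATCH
  /0 0.0.0.0: MATCH
Selected: next-hop 143.251.146.47 via wlan0 (matched /28)


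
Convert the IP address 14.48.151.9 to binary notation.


14 = 00001110
48 = 00110000
151 = 10010111
9 = 00001001
Binary: 00001110.00110000.10010111.00001001


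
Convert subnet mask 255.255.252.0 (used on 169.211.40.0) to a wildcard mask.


Subnet mask: 255.255.252.0
Wildcard = 255.255.255.255 - subnet mask
255 - 255 = 0
255 - 255 = 0
255 - 252 = 3
255 - 0 = 255
Wildcard: 0.0.3.255


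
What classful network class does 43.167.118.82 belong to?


First octet: 43
Binary: 00101011
0xxxxxxx -> Class A (1-126)
Class A, default mask 255.0.0.0 (/8)


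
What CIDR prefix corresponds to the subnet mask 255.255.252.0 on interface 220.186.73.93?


Binary: 11111111.11111111.11111100.00000000
Count leading 1s
Prefix: /22


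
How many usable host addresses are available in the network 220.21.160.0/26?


Host bits = 32 - 26 = 6
Total addresses = 2^6 = 64
Usable = total - 2 (network and broadcast)
Usable hosts: 62


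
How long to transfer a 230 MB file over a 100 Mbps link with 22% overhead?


Effective throughput = 100 * (1 - 22/100) = 78 Mbps
File size in Mb = 230 * 8 = 1840 Mb
Time = 1840 / 78
Time = 23.5897 seconds


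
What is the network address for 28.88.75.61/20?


IP:   00011100.01011000.01001011.00111101
Mask: 11111111.11111111.11110000.00000000
AND operation:
Net:  00011100.01011000.01000000.00000000
Network: 28.88.64.0/20


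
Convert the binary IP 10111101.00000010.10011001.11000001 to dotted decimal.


10111101 = 189
00000010 = 2
10011001 = 153
11000001 = 193
IP: 189.2.153.193


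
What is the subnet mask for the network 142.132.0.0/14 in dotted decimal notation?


/14 means 14 network bits, 18 host bits
Binary: 11111111111111000000000000000000
Mask: 255.252.0.0


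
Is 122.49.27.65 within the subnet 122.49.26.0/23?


Subnet network: 122.49.26.0
Test IP AND mask: 122.49.26.0
Yes, 122.49.27.65 is in 122.49.26.0/23


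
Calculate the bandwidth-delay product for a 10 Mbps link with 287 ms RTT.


BDP = bandwidth * RTT
= 10 Mbps * 287 ms
= 10 * 1e6 * 287 / 1000 bits
= 2870000 bits
= 358750 bytes
= 350.3418 KB
BDP = 2870000 bits (358750 bytes)


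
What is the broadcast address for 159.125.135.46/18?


Network: 159.125.128.0/18
Host bits = 14
Set all host bits to 1:
Broadcast: 159.125.191.255


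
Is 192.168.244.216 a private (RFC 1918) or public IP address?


RFC 1918 private ranges:
  10.0.0.0/8 (10.0.0.0 - 10.255.255.255)
  172.16.0.0/12 (172.16.0.0 - 172.31.255.255)
  192.168.0.0/16 (192.168.0.0 - 192.168.255.255)
Private (in 192.168.0.0/16)


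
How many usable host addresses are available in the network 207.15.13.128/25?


Host bits = 32 - 25 = 7
Total addresses = 2^7 = 128
Usable = total - 2 (network and broadcast)
Usable hosts: 126


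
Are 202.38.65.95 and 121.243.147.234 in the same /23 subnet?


Mask: 255.255.254.0
202.38.65.95 AND mask = 202.38.64.0
121.243.147.234 AND mask = 121.243.146.0
No, different subnets (202.38.64.0 vs 121.243.146.0)


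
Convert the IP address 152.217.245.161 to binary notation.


152 = 10011000
217 = 11011001
245 = 11110101
161 = 10100001
Binary: 10011000.11011001.11110101.10100001


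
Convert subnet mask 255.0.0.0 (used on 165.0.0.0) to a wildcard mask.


Subnet mask: 255.0.0.0
Wildcard = 255.255.255.255 - subnet mask
255 - 255 = 0
255 - 0 = 255
255 - 0 = 255
255 - 0 = 255
Wildcard: 0.255.255.255


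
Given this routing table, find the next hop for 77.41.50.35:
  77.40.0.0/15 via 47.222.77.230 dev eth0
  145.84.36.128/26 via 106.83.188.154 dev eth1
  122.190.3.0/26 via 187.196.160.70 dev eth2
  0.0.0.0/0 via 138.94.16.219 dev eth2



Longest prefix match for 77.41.50.35:
  /15 77.40.0.0: MATCH
  /26 145.84.36.128: no
  /26 122.190.3.0: no
  /0 0.0.0.0: MATCH
Selected: next-hop 47.222.77.230 via eth0 (matched /15)


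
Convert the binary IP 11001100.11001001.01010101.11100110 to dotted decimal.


11001100 = 204
11001001 = 201
01010101 = 85
11100110 = 230
IP: 204.201.85.230


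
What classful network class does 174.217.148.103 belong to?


First octet: 174
Binary: 10101110
10xxxxxx -> Class B (128-191)
Class B, default mask 255.255.0.0 (/16)


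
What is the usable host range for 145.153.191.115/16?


Network: 145.153.0.0
Broadcast: 145.153.255.255
First usable = network + 1
Last usable = broadcast - 1
Range: 145.153.0.1 to 145.153.255.254


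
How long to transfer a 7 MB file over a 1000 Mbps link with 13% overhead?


Effective throughput = 1000 * (1 - 13/100) = 870 Mbps
File size in Mb = 7 * 8 = 56 Mb
Time = 56 / 870
Time = 0.0644 seconds


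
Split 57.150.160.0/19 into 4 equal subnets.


New prefix = 19 + 2 = 21
Each subnet has 2048 addresses
  57.150.160.0/21
  57.150.168.0/21
  57.150.176.0/21
  57.150.184.0/21
Subnets: 57.150.160.0/21, 57.150.168.0/21, 57.150.176.0/21, 57.150.184.0/21


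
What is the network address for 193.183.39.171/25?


IP:   11000001.10110111.00100111.10101011
Mask: 11111111.11111111.11111111.10000000
AND operation:
Net:  11000001.10110111.00100111.10000000
Network: 193.183.39.128/25


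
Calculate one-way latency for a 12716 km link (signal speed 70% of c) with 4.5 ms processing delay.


Speed = 0.7 * 3e5 km/s = 210000 km/s
Propagation delay = 12716 / 210000 = 0.0606 s = 60.5524 ms
Processing delay = 4.5 ms
Total one-way latency = 65.0524 ms


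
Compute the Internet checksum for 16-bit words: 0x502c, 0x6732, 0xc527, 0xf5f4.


Sum all words (with carry folding):
+ 0x502c = 0x502c
+ 0x6732 = 0xb75e
+ 0xc527 = 0x7c86
+ 0xf5f4 = 0x727b
One's complement: ~0x727b
Checksum = 0x8d84


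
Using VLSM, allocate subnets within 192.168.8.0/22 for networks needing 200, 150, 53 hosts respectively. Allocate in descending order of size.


200 hosts -> /24 (254 usable): 192.168.8.0/24
150 hosts -> /24 (254 usable): 192.168.9.0/24
53 hosts -> /26 (62 usable): 192.168.10.0/26
Allocation: 192.168.8.0/24 (200 hosts, 254 usable); 192.168.9.0/24 (150 hosts, 254 usable); 192.168.10.0/26 (53 hosts, 62 usable)


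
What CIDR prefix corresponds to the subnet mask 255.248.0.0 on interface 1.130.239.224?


Binary: 11111111.11111000.00000000.00000000
Count leading 1s
Prefix: /13


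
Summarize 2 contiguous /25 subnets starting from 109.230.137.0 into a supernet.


Original prefix: /25
Number of subnets: 2 = 2^1
New prefix = 25 - 1 = 24
Supernet: 109.230.137.0/24


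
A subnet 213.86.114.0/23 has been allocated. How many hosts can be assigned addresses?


Host bits = 32 - 23 = 9
Total addresses = 2^9 = 512
Usable = total - 2 (network and broadcast)
Usable hosts: 510


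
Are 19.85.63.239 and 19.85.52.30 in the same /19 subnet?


Mask: 255.255.224.0
19.85.63.239 AND mask = 19.85.32.0
19.85.52.30 AND mask = 19.85.32.0
Yes, same subnet (19.85.32.0)


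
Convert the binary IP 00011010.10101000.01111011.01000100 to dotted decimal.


00011010 = 26
10101000 = 168
01111011 = 123
01000100 = 68
IP: 26.168.123.68


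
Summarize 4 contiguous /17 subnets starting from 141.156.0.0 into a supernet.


Original prefix: /17
Number of subnets: 4 = 2^2
New prefix = 17 - 2 = 15
Supernet: 141.156.0.0/15


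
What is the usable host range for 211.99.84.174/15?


Network: 211.98.0.0
Broadcast: 211.99.255.255
First usable = network + 1
Last usable = broadcast - 1
Range: 211.98.0.1 to 211.99.255.254


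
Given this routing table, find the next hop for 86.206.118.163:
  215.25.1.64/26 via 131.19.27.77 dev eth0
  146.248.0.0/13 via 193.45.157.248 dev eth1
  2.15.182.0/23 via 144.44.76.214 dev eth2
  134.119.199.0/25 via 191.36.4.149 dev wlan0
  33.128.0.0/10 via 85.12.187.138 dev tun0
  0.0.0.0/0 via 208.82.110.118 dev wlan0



Longest prefix match for 86.206.118.163:
  /26 215.25.1.64: no
  /13 146.248.0.0: no
  /23 2.15.182.0: no
  /25 134.119.199.0: no
  /10 33.128.0.0: no
  /0 0.0.0.0: MATCH
Selected: next-hop 208.82.110.118 via wlan0 (matched /0)


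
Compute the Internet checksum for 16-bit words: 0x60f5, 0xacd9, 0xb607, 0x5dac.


Sum all words (with carry folding):
+ 0x60f5 = 0x60f5
+ 0xacd9 = 0x0dcf
+ 0xb607 = 0xc3d6
+ 0x5dac = 0x2183
One's complement: ~0x2183
Checksum = 0xde7c


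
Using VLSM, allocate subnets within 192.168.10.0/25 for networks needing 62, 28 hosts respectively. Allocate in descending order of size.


62 hosts -> /26 (62 usable): 192.168.10.0/26
28 hosts -> /27 (30 usable): 192.168.10.64/27
Allocation: 192.168.10.0/26 (62 hosts, 62 usable); 192.168.10.64/27 (28 hosts, 30 usable)


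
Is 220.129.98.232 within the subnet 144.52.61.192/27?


Subnet network: 144.52.61.192
Test IP AND mask: 220.129.98.224
No, 220.129.98.232 is not in 144.52.61.192/27


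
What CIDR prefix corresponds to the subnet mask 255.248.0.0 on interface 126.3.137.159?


Binary: 11111111.11111000.00000000.00000000
Count leading 1s
Prefix: /13


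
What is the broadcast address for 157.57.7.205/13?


Network: 157.56.0.0/13
Host bits = 19
Set all host bits to 1:
Broadcast: 157.63.255.255


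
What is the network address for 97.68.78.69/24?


IP:   01100001.01000100.01001110.01000101
Mask: 11111111.11111111.11111111.00000000
AND operation:
Net:  01100001.01000100.01001110.00000000
Network: 97.68.78.0/24


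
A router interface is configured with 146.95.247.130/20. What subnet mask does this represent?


/20 means 20 network bits, 12 host bits
Binary: 11111111111111111111000000000000
Mask: 255.255.240.0


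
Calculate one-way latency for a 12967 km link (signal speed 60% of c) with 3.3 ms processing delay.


Speed = 0.6 * 3e5 km/s = 180000 km/s
Propagation delay = 12967 / 180000 = 0.072 s = 72.0389 ms
Processing delay = 3.3 ms
Total one-way latency = 75.3389 ms


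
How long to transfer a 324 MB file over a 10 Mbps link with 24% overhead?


Effective throughput = 10 * (1 - 24/100) = 7.6 Mbps
File size in Mb = 324 * 8 = 2592 Mb
Time = 2592 / 7.6
Time = 341.0526 seconds


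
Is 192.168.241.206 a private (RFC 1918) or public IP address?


RFC 1918 private ranges:
  10.0.0.0/8 (10.0.0.0 - 10.255.255.255)
  172.16.0.0/12 (172.16.0.0 - 172.31.255.255)
  192.168.0.0/16 (192.168.0.0 - 192.168.255.255)
Private (in 192.168.0.0/16)


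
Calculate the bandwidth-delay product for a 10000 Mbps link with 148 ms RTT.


BDP = bandwidth * RTT
= 10000 Mbps * 148 ms
= 10000 * 1e6 * 148 / 1000 bits
= 1480000000 bits
= 185000000 bytes
= 180664.0625 KB
BDP = 1480000000 bits (185000000 bytes)


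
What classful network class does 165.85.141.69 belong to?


First octet: 165
Binary: 10100101
10xxxxxx -> Class B (128-191)
Class B, default mask 255.255.0.0 (/16)


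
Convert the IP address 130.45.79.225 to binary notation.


130 = 10000010
45 = 00101101
79 = 01001111
225 = 11100001
Binary: 10000010.00101101.01001111.11100001


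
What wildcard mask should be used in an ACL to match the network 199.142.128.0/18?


Subnet mask: 255.255.192.0
Wildcard = 255.255.255.255 - subnet mask
255 - 255 = 0
255 - 255 = 0
255 - 192 = 63
255 - 0 = 255
Wildcard: 0.0.63.255


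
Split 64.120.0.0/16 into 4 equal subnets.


New prefix = 16 + 2 = 18
Each subnet has 16384 addresses
  64.120.0.0/18
  64.120.64.0/18
  64.120.128.0/18
  64.120.192.0/18
Subnets: 64.120.0.0/18, 64.120.64.0/18, 64.120.128.0/18, 64.120.192.0/18


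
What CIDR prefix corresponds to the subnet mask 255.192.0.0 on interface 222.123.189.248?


Binary: 11111111.11000000.00000000.00000000
Count leading 1s
Prefix: /10


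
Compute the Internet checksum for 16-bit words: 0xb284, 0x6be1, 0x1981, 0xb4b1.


Sum all words (with carry folding):
+ 0xb284 = 0xb284
+ 0x6be1 = 0x1e66
+ 0x1981 = 0x37e7
+ 0xb4b1 = 0xec98
One's complement: ~0xec98
Checksum = 0x1367


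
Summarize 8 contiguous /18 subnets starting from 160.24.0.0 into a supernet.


Original prefix: /18
Number of subnets: 8 = 2^3
New prefix = 18 - 3 = 15
Supernet: 160.24.0.0/15
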